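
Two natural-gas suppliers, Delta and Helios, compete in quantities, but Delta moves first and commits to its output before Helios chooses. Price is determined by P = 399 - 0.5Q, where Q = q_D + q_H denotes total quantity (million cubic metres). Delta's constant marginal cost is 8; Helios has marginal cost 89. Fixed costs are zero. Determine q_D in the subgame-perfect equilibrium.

472

The follower Helios best-responds to any q_D: π_H = (399 - 0.5Q)q_H - 89q_H.
Setting the follower's marginal profit to zero, 310 - (1/2)q_D - q_H = 0, i.e. q_H = (310 - (1/2)q_D).
The leader anticipates this reaction. Substituting into P = 399 - 0.5Q gives P = 244 - (1/4)q_D, so π_D = (244 - (1/4)q_D)q_D - 8q_D.
Leader FOC: 236 - (1/2)q_D = 0, so q_D = 472.
Then q_H = (310 - (1/2)·472) = 74.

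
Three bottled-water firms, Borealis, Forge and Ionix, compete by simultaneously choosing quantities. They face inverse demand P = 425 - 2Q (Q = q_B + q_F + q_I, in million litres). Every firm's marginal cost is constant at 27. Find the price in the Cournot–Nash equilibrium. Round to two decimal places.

126.50

Each firm earns π_i = (425 - 2Q)q_i - 27q_i.
Setting ∂π_i/∂q_i = 0 with rivals' quantities fixed: 398 - 4q_i - 2·Σ_{j≠i} q_j = 0.
By symmetry each firm produces the same amount; substituting Σ_{j≠i} q_j = 2q_i yields q_i = 398/8 = 199/4.
Total output Q = 597/4, so price P = 425 - 2·(597/4) = 253/2.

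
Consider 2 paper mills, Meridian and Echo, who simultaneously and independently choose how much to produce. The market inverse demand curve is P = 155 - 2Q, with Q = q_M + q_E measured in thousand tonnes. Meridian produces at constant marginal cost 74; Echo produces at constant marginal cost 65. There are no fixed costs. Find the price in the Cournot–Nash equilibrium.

Meridian's profit: π_M = (155 - 2Q)q_M - (74q_M). Setting ∂π_M/∂q_M = 0: 81 - 4q_M - 2(q_E) = 0.
Echo's first-order condition: 90 - 4q_E - 2(q_M) = 0.
So q_M = (81 - 2q_E)/4 and q_E = (90 - 2q_M)/4.
Solving the pair: q_M = 12, q_E = 33/2.
Total output Q = 57/2, so price P = 155 - 2·(57/2) = 98.

98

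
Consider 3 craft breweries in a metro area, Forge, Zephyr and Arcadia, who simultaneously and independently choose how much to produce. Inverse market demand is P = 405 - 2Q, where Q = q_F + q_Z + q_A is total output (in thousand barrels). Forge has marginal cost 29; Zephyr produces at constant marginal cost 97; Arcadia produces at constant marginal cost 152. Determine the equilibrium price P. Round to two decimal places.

Forge's profit: π_F = (405 - 2Q)q_F - (29q_F). Setting ∂π_F/∂q_F = 0: 376 - 4q_F - 2(q_Z + q_A) = 0.
Zephyr's first-order condition: 308 - 4q_Z - 2(q_F + q_A) = 0.
Arcadia's first-order condition: 253 - 4q_A - 2(q_F + q_Z) = 0.
Adding the 3 first-order conditions: 937 − 8Q = 0, so Q = 937/8.
Back-substituting: q_F = (376 − 937/4)/2 = 567/8, q_Z = (308 − 937/4)/2 = 295/8, q_A = (253 − 937/4)/2 = 75/8.
Total output Q = 937/8, so price P = 405 - 2·(937/8) = 683/4.

170.75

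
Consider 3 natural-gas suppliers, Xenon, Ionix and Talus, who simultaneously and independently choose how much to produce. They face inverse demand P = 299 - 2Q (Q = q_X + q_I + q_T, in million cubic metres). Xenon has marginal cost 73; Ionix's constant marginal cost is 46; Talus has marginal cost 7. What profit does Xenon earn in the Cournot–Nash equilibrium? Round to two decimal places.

Xenon's profit: π_X = (299 - 2Q)q_X - (73q_X). Setting ∂π_X/∂q_X = 0: 226 - 4q_X - 2(q_I + q_T) = 0.
Ionix's profit: π_I = (299 - 2Q)q_I - (46q_I). Setting ∂π_I/∂q_I = 0: 253 - 4q_I - 2(q_X + q_T) = 0.
Talus's first-order condition: 292 - 4q_T - 2(q_X + q_I) = 0.
Summing all 3 equations gives 771 − 8Q = 0, hence Q = 771/8.
Back-substituting: q_X = (226 − 771/4)/2 = 133/8, q_I = (253 − 771/4)/2 = 241/8, q_T = (292 − 771/4)/2 = 397/8.
Price P = 299 - 2·(771/8) = 425/4.
Xenon's profit: (425/4 - 73)·(133/8) = 552.7813.

552.78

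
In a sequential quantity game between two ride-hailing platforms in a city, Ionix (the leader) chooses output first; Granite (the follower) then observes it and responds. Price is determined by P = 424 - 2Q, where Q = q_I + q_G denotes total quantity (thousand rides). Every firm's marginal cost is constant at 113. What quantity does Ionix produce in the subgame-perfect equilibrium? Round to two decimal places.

Solve by backward induction. Given q_I, the follower Granite maximises π_G = (424 - 2q_I - 2q_G)q_G - 113q_G.
Setting the follower's marginal profit to zero, 311 - 2q_I - 4q_G = 0, i.e. q_G = (311 - 2q_I)/4.
The leader anticipates this reaction. Substituting into P = 424 - 2Q gives P = 537/2 - q_I, so π_I = (537/2 - q_I)q_I - 113q_I.
Maximising: ∂π_I/∂q_I = 311/2 - 2q_I = 0, giving q_I = 311/4.
Then q_G = (311 - 2·(311/4))/4 = 311/8.

77.75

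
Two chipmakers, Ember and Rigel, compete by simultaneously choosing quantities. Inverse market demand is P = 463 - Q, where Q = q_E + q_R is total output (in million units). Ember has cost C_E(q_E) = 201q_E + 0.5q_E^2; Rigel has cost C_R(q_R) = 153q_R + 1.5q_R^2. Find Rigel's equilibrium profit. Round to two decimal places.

Ember's profit: π_E = (463 - Q)q_E - (201q_E + (1/2)q_E²). Setting ∂π_E/∂q_E = 0: 262 - 3q_E - (q_R) = 0.
Rigel's first-order condition: 310 - 5q_R - (q_E) = 0.
Rearranging gives the reaction functions q_E = (262 - q_R)/3 and q_R = (310 - q_E)/5.
Substituting one into the other gives q_E = 500/7 and q_R = 334/7.
Price P = 463 - 834/7 = 343.8571.
Rigel's profit: 343.8571·(334/7) - 153·(334/7) - (3/2)(334/7)² = 5691.6327.

5691.63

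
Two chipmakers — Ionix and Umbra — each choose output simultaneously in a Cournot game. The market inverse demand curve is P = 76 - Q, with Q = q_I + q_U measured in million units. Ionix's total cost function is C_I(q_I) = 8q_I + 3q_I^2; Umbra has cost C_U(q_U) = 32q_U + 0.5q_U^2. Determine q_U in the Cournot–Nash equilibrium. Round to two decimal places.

12.35

Ionix's profit: π_I = (76 - Q)q_I - (8q_I + 3q_I²). Setting ∂π_I/∂q_I = 0: 68 - 8q_I - (q_U) = 0.
Umbra's profit: π_U = (76 - Q)q_U - (32q_U + (1/2)q_U²). Setting ∂π_U/∂q_U = 0: 44 - 3q_U - (q_I) = 0.
So q_I = (68 - q_U)/8 and q_U = (44 - q_I)/3.
Solving the pair: q_I = 160/23, q_U = 284/23.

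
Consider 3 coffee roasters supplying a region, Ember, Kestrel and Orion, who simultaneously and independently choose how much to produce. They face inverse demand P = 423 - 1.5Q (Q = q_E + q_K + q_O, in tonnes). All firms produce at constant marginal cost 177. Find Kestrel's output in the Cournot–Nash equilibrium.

A representative firm's profit is π_i = q_i(423 - 1.5Q) - 177q_i.
First-order condition (treating rivals' output as given): 246 - 3q_i - (3/2)·Σ_{j≠i} q_j = 0.
With identical firms every q_j equals q_i, so Σ_{j≠i} q_j = 2q_i and 246 = 6q_i, giving q_i = 41.

41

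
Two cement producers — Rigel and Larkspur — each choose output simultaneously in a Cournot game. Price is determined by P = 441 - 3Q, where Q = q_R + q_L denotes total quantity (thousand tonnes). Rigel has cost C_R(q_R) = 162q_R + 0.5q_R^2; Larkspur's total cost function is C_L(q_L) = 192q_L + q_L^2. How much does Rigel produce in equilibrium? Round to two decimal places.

31.60

Rigel's profit: π_R = (441 - 3Q)q_R - (162q_R + (1/2)q_R²). Setting ∂π_R/∂q_R = 0: 279 - 7q_R - 3(q_L) = 0.
Larkspur's profit: π_L = (441 - 3Q)q_L - (192q_L + q_L²). Setting ∂π_L/∂q_L = 0: 249 - 8q_L - 3(q_R) = 0.
So q_R = (279 - 3q_L)/7 and q_L = (249 - 3q_R)/8.
Solving the pair: q_R = 1485/47, q_L = 906/47.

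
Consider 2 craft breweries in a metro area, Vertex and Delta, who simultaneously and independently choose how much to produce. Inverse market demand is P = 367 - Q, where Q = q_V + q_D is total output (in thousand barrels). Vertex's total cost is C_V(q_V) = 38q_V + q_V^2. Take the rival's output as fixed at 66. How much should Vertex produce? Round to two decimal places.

65.75

With the rival's output fixed at 66, Vertex's profit is π_V = (367 - 66 - q_V)q_V - (38q_V + q_V²) = (301 - q_V)q_V - (38q_V + q_V²).
∂π_V/∂q_V = 263 - 4q_V = 0, so q_V = 263/4.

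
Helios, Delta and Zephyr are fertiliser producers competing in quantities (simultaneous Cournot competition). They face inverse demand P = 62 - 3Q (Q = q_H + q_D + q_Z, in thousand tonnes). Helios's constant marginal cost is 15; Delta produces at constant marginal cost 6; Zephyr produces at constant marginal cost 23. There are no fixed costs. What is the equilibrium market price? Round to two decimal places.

Helios's profit: π_H = (62 - 3Q)q_H - (15q_H). Setting ∂π_H/∂q_H = 0: 47 - 6q_H - 3(q_D + q_Z) = 0.
Delta's profit: π_D = (62 - 3Q)q_D - (6q_D). Setting ∂π_D/∂q_D = 0: 56 - 6q_D - 3(q_H + q_Z) = 0.
Zephyr's profit: π_Z = (62 - 3Q)q_Z - (23q_Z). Setting ∂π_Z/∂q_Z = 0: 39 - 6q_Z - 3(q_H + q_D) = 0.
Adding the 3 conditions: 142 − 6Q − 6Q = 0, i.e. Q = 71/6.
Back-substituting: q_H = (47 − 71/2)/3 = 23/6, q_D = (56 − 71/2)/3 = 41/6, q_Z = (39 − 71/2)/3 = 7/6.
Total output Q = 71/6, so price P = 62 - 3·(71/6) = 53/2.

26.50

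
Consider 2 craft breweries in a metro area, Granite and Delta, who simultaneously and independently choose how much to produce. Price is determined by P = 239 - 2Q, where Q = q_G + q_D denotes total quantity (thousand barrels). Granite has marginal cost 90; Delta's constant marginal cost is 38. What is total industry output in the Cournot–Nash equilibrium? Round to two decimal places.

58.33

Granite's profit: π_G = (239 - 2Q)q_G - (90q_G). Setting ∂π_G/∂q_G = 0: 149 - 4q_G - 2(q_D) = 0.
Delta's profit: π_D = (239 - 2Q)q_D - (38q_D). Setting ∂π_D/∂q_D = 0: 201 - 4q_D - 2(q_G) = 0.
Rearranging gives the reaction functions q_G = (149 - 2q_D)/4 and q_D = (201 - 2q_G)/4.
Substituting one into the other gives q_G = 97/6 and q_D = 253/6.
Total output Q = 97/6 + 253/6 = 175/3.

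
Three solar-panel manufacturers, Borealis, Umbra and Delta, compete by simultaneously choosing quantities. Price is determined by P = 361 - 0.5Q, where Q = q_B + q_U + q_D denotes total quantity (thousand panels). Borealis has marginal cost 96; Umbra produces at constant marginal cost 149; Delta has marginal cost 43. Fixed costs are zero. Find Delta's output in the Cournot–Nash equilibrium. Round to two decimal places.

238.50

Borealis's profit: π_B = (361 - 0.5Q)q_B - (96q_B). Setting ∂π_B/∂q_B = 0: 265 - q_B - (1/2)(q_U + q_D) = 0.
Umbra's first-order condition: 212 - q_U - (1/2)(q_B + q_D) = 0.
Delta's first-order condition: 318 - q_D - (1/2)(q_B + q_U) = 0.
Summing all 3 equations gives 795 − 2Q = 0, hence Q = 795/2.
Back-substituting: q_B = (265 − 795/4)/(1/2) = 265/2, q_U = (212 − 795/4)/(1/2) = 53/2, q_D = (318 − 795/4)/(1/2) = 477/2.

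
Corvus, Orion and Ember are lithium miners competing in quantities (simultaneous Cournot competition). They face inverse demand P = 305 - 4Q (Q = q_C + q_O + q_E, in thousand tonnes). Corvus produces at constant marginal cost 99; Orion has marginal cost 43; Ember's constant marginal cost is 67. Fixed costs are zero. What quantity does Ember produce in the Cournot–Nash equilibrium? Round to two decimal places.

15.38

Corvus's profit: π_C = (305 - 4Q)q_C - (99q_C). Setting ∂π_C/∂q_C = 0: 206 - 8q_C - 4(q_O + q_E) = 0.
Orion's first-order condition: 262 - 8q_O - 4(q_C + q_E) = 0.
Ember's first-order condition: 238 - 8q_E - 4(q_C + q_O) = 0.
Adding the 3 conditions: 706 − 8Q − 8Q = 0, i.e. Q = 353/8.
Back-substituting: q_C = (206 − 353/2)/4 = 59/8, q_O = (262 − 353/2)/4 = 171/8, q_E = (238 − 353/2)/4 = 123/8.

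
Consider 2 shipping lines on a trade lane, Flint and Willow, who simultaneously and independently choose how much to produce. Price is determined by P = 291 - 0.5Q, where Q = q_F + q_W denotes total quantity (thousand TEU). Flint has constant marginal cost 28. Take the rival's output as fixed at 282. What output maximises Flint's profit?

With the rival's output fixed at 282, Flint's profit is π_F = (291 - (1/2)·282 - (1/2)q_F)q_F - (28q_F) = (150 - (1/2)q_F)q_F - (28q_F).
∂π_F/∂q_F = 122 - q_F = 0, so q_F = 122.

122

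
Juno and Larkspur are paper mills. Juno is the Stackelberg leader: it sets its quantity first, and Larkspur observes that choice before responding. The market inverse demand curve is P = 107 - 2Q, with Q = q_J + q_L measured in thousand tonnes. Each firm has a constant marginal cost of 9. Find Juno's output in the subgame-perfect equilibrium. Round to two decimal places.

24.50

Solve by backward induction. Given q_J, the follower Larkspur maximises π_L = (107 - 2q_J - 2q_L)q_L - 9q_L.
∂π_L/∂q_L = 98 - 2q_J - 4q_L = 0 gives the reaction function q_L = (98 - 2q_J)/4.
Juno substitutes q_L(q_J) into its own profit: π_J = q_J(107 - 2q_J - (98 - 2q_J)/2) - 9q_J = (58 - q_J)q_J - 9q_J.
Maximising: ∂π_J/∂q_J = 49 - 2q_J = 0, giving q_J = 49/2.
Then q_L = (98 - 2·(49/2))/4 = 49/4.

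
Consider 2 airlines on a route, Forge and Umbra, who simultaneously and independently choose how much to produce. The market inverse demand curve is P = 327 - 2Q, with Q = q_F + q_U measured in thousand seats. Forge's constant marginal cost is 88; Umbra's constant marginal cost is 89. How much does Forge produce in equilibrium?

Forge's profit: π_F = (327 - 2Q)q_F - (88q_F). Setting ∂π_F/∂q_F = 0: 239 - 4q_F - 2(q_U) = 0.
Umbra's first-order condition: 238 - 4q_U - 2(q_F) = 0.
So q_F = (239 - 2q_U)/4 and q_U = (238 - 2q_F)/4.
Substituting one into the other gives q_F = 40 and q_U = 79/2.

40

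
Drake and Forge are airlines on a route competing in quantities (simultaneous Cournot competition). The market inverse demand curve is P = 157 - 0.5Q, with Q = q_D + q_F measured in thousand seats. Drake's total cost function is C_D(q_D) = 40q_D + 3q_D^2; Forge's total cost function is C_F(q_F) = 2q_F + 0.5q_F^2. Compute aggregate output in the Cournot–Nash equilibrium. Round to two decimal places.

Drake's profit: π_D = (157 - 0.5Q)q_D - (40q_D + 3q_D²). Setting ∂π_D/∂q_D = 0: 117 - 7q_D - (1/2)(q_F) = 0.
Forge's first-order condition: 155 - 2q_F - (1/2)(q_D) = 0.
Best responses: q_D = (117 - (1/2)q_F)/7, q_F = (155 - (1/2)q_D)/2.
Substituting one into the other gives q_D = 626/55 and q_F = 74.6545.
Total output Q = 626/55 + 74.6545 = 86.0364.

86.04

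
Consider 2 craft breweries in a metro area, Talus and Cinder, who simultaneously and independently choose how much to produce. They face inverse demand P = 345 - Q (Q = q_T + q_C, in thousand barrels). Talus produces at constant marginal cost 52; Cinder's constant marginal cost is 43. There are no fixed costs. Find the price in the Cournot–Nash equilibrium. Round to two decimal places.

146.67

Talus's profit: π_T = (345 - Q)q_T - (52q_T). Setting ∂π_T/∂q_T = 0: 293 - 2q_T - (q_C) = 0.
Cinder's profit: π_C = (345 - Q)q_C - (43q_C). Setting ∂π_C/∂q_C = 0: 302 - 2q_C - (q_T) = 0.
Best responses: q_T = (293 - q_C)/2, q_C = (302 - q_T)/2.
Substituting one into the other gives q_T = 284/3 and q_C = 311/3.
Total output Q = 595/3, so price P = 345 - 595/3 = 440/3.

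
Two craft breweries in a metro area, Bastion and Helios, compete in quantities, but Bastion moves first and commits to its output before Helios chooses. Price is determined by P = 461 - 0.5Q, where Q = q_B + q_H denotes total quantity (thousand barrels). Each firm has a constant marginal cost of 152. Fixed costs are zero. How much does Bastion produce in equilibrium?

309

The follower Helios best-responds to any q_B: π_H = (461 - 0.5Q)q_H - 152q_H.
Follower FOC: 309 - (1/2)q_B - q_H = 0, so q_H(q_B) = (309 - (1/2)q_B).
The leader anticipates this reaction. Substituting into P = 461 - 0.5Q gives P = 613/2 - (1/4)q_B, so π_B = (613/2 - (1/4)q_B)q_B - 152q_B.
Maximising: ∂π_B/∂q_B = 309/2 - (1/2)q_B = 0, giving q_B = 309.
Then q_H = (309 - (1/2)·309) = 309/2.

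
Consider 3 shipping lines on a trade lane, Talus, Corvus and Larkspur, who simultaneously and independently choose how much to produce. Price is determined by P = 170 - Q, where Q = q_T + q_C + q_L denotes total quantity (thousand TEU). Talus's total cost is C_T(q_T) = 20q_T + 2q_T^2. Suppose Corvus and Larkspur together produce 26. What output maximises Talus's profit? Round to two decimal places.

With rivals' combined output fixed at 26, Talus's profit is π_T = (170 - 26 - q_T)q_T - (20q_T + 2q_T²) = (144 - q_T)q_T - (20q_T + 2q_T²).
∂π_T/∂q_T = 124 - 6q_T = 0, so q_T = 62/3.

20.67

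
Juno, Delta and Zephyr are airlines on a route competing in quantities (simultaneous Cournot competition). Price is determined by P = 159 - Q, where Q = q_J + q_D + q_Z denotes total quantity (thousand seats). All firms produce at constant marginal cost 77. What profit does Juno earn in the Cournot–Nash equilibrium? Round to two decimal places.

420.25

Each firm earns π_i = (159 - Q)q_i - 77q_i.
Setting ∂π_i/∂q_i = 0 with rivals' quantities fixed: 82 - 2q_i - Σ_{j≠i} q_j = 0.
With identical firms every q_j equals q_i, so Σ_{j≠i} q_j = 2q_i and 82 = 4q_i, giving q_i = 41/2.
Price P = 159 - 123/2 = 195/2.
Juno's profit: (195/2 - 77)·(41/2) = 1681/4.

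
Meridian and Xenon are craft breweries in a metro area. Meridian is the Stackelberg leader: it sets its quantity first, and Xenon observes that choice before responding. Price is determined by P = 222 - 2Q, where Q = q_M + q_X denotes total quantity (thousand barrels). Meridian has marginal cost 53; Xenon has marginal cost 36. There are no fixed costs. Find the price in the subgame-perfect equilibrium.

91

The follower Xenon best-responds to any q_M: π_X = (222 - 2Q)q_X - 36q_X.
Follower FOC: 186 - 2q_M - 4q_X = 0, so q_X(q_M) = (186 - 2q_M)/4.
Meridian substitutes q_X(q_M) into its own profit: π_M = q_M(222 - 2q_M - (186 - 2q_M)/2) - 53q_M = (129 - q_M)q_M - 53q_M.
Maximising: ∂π_M/∂q_M = 76 - 2q_M = 0, giving q_M = 38.
Then q_X = (186 - 2·38)/4 = 55/2.
Total output Q = 131/2, so price P = 222 - 2·(131/2) = 91.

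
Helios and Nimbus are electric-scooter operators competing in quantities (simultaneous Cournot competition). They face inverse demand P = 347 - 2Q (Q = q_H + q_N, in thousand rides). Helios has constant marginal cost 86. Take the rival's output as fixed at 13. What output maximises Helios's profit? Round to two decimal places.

With the rival's output fixed at 13, Helios's profit is π_H = (347 - 2·13 - 2q_H)q_H - (86q_H) = (321 - 2q_H)q_H - (86q_H).
∂π_H/∂q_H = 235 - 4q_H = 0, so q_H = 235/4.

58.75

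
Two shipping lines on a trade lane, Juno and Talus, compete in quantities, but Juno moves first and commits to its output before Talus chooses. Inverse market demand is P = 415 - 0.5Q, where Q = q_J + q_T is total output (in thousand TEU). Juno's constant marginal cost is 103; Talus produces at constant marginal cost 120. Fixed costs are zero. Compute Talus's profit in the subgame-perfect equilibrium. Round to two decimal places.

8515.13

The follower Talus best-responds to any q_J: π_T = (415 - 0.5Q)q_T - 120q_T.
∂π_T/∂q_T = 295 - (1/2)q_J - q_T = 0 gives the reaction function q_T = (295 - (1/2)q_J).
Juno substitutes q_T(q_J) into its own profit: π_J = q_J(415 - (1/2)q_J - (295 - (1/2)q_J)/2) - 103q_J = (535/2 - (1/4)q_J)q_J - 103q_J.
Maximising: ∂π_J/∂q_J = 329/2 - (1/2)q_J = 0, giving q_J = 329.
Then q_T = (295 - (1/2)·329) = 261/2.
Price P = 415 - (1/2)·(919/2) = 741/4.
Talus's profit: (741/4 - 120)·(261/2) = 8515.1250.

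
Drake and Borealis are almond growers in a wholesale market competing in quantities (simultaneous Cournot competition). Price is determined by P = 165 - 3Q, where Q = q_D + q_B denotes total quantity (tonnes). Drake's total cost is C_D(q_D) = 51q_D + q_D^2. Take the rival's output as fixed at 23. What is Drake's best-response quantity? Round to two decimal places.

5.63

With the rival's output fixed at 23, Drake's profit is π_D = (165 - 3·23 - 3q_D)q_D - (51q_D + q_D²) = (96 - 3q_D)q_D - (51q_D + q_D²).
∂π_D/∂q_D = 45 - 8q_D = 0, so q_D = 45/8.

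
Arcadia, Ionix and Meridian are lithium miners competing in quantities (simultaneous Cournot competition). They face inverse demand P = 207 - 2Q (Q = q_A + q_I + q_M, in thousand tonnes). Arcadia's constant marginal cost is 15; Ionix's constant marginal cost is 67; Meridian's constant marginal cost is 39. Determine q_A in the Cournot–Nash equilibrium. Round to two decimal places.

33.50

Arcadia's profit: π_A = (207 - 2Q)q_A - (15q_A). Setting ∂π_A/∂q_A = 0: 192 - 4q_A - 2(q_I + q_M) = 0.
Ionix's first-order condition: 140 - 4q_I - 2(q_A + q_M) = 0.
Meridian's first-order condition: 168 - 4q_M - 2(q_A + q_I) = 0.
Adding the 3 first-order conditions: 500 − 8Q = 0, so Q = 125/2.
Back-substituting: q_A = (192 − 125)/2 = 67/2, q_I = (140 − 125)/2 = 15/2, q_M = (168 − 125)/2 = 43/2.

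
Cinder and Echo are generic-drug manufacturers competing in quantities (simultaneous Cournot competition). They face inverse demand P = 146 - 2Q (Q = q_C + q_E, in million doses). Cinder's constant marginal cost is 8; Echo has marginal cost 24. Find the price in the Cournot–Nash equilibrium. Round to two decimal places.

59.33

Cinder's profit: π_C = (146 - 2Q)q_C - (8q_C). Setting ∂π_C/∂q_C = 0: 138 - 4q_C - 2(q_E) = 0.
Echo's profit: π_E = (146 - 2Q)q_E - (24q_E). Setting ∂π_E/∂q_E = 0: 122 - 4q_E - 2(q_C) = 0.
Rearranging gives the reaction functions q_C = (138 - 2q_E)/4 and q_E = (122 - 2q_C)/4.
Solving the pair: q_C = 77/3, q_E = 53/3.
Total output Q = 130/3, so price P = 146 - 2·(130/3) = 178/3.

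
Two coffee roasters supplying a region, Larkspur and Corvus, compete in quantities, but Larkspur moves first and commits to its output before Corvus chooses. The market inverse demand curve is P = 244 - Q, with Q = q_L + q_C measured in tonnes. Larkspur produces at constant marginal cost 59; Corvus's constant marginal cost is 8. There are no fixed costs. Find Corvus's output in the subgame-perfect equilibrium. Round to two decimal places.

84.50

The follower Corvus best-responds to any q_L: π_C = (244 - Q)q_C - 8q_C.
∂π_C/∂q_C = 236 - q_L - 2q_C = 0 gives the reaction function q_C = (236 - q_L)/2.
Larkspur substitutes q_C(q_L) into its own profit: π_L = q_L(244 - q_L - (236 - q_L)/2) - 59q_L = (126 - (1/2)q_L)q_L - 59q_L.
The leader's first-order condition 67 - q_L = 0 yields q_L = 67.
Then q_C = (236 - 67)/2 = 169/2.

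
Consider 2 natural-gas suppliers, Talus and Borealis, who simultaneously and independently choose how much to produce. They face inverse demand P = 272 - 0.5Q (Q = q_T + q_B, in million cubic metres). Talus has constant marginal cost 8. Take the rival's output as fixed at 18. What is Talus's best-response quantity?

With the rival's output fixed at 18, Talus's profit is π_T = (272 - (1/2)·18 - (1/2)q_T)q_T - (8q_T) = (263 - (1/2)q_T)q_T - (8q_T).
∂π_T/∂q_T = 255 - q_T = 0, so q_T = 255.

255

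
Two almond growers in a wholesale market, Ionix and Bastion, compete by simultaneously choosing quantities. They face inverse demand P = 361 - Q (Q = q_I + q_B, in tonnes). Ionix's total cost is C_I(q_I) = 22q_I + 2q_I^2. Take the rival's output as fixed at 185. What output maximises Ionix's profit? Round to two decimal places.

With the rival's output fixed at 185, Ionix's profit is π_I = (361 - 185 - q_I)q_I - (22q_I + 2q_I²) = (176 - q_I)q_I - (22q_I + 2q_I²).
∂π_I/∂q_I = 154 - 6q_I = 0, so q_I = 77/3.

25.67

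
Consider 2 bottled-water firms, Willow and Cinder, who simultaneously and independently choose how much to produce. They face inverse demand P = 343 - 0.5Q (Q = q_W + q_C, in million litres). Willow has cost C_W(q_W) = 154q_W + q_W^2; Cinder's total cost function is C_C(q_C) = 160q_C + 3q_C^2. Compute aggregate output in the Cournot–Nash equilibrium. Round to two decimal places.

Willow's profit: π_W = (343 - 0.5Q)q_W - (154q_W + q_W²). Setting ∂π_W/∂q_W = 0: 189 - 3q_W - (1/2)(q_C) = 0.
Cinder's profit: π_C = (343 - 0.5Q)q_C - (160q_C + 3q_C²). Setting ∂π_C/∂q_C = 0: 183 - 7q_C - (1/2)(q_W) = 0.
Best responses: q_W = (189 - (1/2)q_C)/3, q_C = (183 - (1/2)q_W)/7.
Solving the pair: q_W = 59.3494, q_C = 1818/83.
Total output Q = 59.3494 + 1818/83 = 81.2530.

81.25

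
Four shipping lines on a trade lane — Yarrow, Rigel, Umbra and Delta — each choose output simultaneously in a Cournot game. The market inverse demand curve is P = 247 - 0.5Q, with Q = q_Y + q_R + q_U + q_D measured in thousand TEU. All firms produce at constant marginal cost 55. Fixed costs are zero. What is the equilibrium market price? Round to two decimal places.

A representative firm's profit is π_i = q_i(247 - 0.5Q) - 55q_i.
Setting ∂π_i/∂q_i = 0 with rivals' quantities fixed: 192 - q_i - (1/2)·Σ_{j≠i} q_j = 0.
With identical firms every q_j equals q_i, so Σ_{j≠i} q_j = 3q_i and 192 = (5/2)q_i, giving q_i = 384/5.
Total output Q = 1536/5, so price P = 247 - (1/2)·(1536/5) = 467/5.

93.40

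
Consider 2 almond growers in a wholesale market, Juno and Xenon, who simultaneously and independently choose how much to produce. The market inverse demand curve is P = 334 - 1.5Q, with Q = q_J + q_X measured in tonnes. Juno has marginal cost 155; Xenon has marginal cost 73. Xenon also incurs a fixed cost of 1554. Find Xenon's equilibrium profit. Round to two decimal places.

Juno's profit: π_J = (334 - 1.5Q)q_J - (155q_J). Setting ∂π_J/∂q_J = 0: 179 - 3q_J - (3/2)(q_X) = 0.
Xenon's first-order condition: 261 - 3q_X - (3/2)(q_J) = 0.
So q_J = (179 - (3/2)q_X)/3 and q_X = (261 - (3/2)q_J)/3.
Substituting one into the other gives q_J = 194/9 and q_X = 686/9.
Price P = 334 - (3/2)·(880/9) = 562/3.
Xenon's profit: (562/3 - 73)·(686/9) - 1554 = 7160.7407.

7160.74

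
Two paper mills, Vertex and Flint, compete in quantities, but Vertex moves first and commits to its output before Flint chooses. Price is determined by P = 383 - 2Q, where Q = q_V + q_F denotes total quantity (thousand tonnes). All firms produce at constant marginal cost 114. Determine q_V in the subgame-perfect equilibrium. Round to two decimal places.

The follower Flint best-responds to any q_V: π_F = (383 - 2Q)q_F - 114q_F.
Follower FOC: 269 - 2q_V - 4q_F = 0, so q_F(q_V) = (269 - 2q_V)/4.
Vertex substitutes q_F(q_V) into its own profit: π_V = q_V(383 - 2q_V - (269 - 2q_V)/2) - 114q_V = (497/2 - q_V)q_V - 114q_V.
Maximising: ∂π_V/∂q_V = 269/2 - 2q_V = 0, giving q_V = 269/4.
Then q_F = (269 - 2·(269/4))/4 = 269/8.

67.25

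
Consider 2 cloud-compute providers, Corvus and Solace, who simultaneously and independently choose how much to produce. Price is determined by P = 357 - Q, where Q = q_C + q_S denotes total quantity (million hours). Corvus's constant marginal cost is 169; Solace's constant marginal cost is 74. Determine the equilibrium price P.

200

Corvus's profit: π_C = (357 - Q)q_C - (169q_C). Setting ∂π_C/∂q_C = 0: 188 - 2q_C - (q_S) = 0.
Solace's profit: π_S = (357 - Q)q_S - (74q_S). Setting ∂π_S/∂q_S = 0: 283 - 2q_S - (q_C) = 0.
Rearranging gives the reaction functions q_C = (188 - q_S)/2 and q_S = (283 - q_C)/2.
Solving the pair: q_C = 31, q_S = 126.
Total output Q = 157, so price P = 357 - 157 = 200.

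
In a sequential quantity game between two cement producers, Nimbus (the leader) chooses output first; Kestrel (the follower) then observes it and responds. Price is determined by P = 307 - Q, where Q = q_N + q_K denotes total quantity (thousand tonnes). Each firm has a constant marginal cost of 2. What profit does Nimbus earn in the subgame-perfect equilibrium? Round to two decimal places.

11628.13

Solve by backward induction. Given q_N, the follower Kestrel maximises π_K = (307 - q_N - q_K)q_K - 2q_K.
Follower FOC: 305 - q_N - 2q_K = 0, so q_K(q_N) = (305 - q_N)/2.
The leader anticipates this reaction. Substituting into P = 307 - Q gives P = 309/2 - (1/2)q_N, so π_N = (309/2 - (1/2)q_N)q_N - 2q_N.
Leader FOC: 305/2 - q_N = 0, so q_N = 305/2.
Then q_K = (305 - 305/2)/2 = 305/4.
Price P = 307 - 915/4 = 313/4.
Nimbus's profit: (313/4 - 2)·(305/2) = 11628.1250.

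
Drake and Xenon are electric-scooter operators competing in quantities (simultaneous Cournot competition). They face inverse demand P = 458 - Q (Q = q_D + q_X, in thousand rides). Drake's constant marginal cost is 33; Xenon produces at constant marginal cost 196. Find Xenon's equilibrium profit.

1089

Drake's profit: π_D = (458 - Q)q_D - (33q_D). Setting ∂π_D/∂q_D = 0: 425 - 2q_D - (q_X) = 0.
Xenon's first-order condition: 262 - 2q_X - (q_D) = 0.
So q_D = (425 - q_X)/2 and q_X = (262 - q_D)/2.
Solving the pair: q_D = 196, q_X = 33.
Price P = 458 - 229 = 229.
Xenon's profit: (229 - 196)·33 = 1089.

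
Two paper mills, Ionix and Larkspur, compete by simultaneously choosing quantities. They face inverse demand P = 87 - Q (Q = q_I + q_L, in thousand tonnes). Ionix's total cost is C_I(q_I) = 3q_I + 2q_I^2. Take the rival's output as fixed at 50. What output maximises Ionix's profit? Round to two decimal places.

5.67

With the rival's output fixed at 50, Ionix's profit is π_I = (87 - 50 - q_I)q_I - (3q_I + 2q_I²) = (37 - q_I)q_I - (3q_I + 2q_I²).
∂π_I/∂q_I = 34 - 6q_I = 0, so q_I = 17/3.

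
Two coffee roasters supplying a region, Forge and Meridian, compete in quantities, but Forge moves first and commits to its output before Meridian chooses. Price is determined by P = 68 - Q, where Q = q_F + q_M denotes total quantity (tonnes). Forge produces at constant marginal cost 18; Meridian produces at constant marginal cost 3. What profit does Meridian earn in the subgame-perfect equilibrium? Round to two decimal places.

564.06

Solve by backward induction. Given q_F, the follower Meridian maximises π_M = (68 - q_F - q_M)q_M - 3q_M.
Setting the follower's marginal profit to zero, 65 - q_F - 2q_M = 0, i.e. q_M = (65 - q_F)/2.
The leader anticipates this reaction. Substituting into P = 68 - Q gives P = 71/2 - (1/2)q_F, so π_F = (71/2 - (1/2)q_F)q_F - 18q_F.
The leader's first-order condition 35/2 - q_F = 0 yields q_F = 35/2.
Then q_M = (65 - 35/2)/2 = 95/4.
Price P = 68 - 165/4 = 107/4.
Meridian's profit: (107/4 - 3)·(95/4) = 564.0625.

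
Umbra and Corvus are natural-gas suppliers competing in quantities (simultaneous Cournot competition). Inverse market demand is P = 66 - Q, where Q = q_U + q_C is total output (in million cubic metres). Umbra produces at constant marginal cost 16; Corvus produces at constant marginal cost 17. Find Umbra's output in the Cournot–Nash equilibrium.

17

Umbra's profit: π_U = (66 - Q)q_U - (16q_U). Setting ∂π_U/∂q_U = 0: 50 - 2q_U - (q_C) = 0.
Corvus's profit: π_C = (66 - Q)q_C - (17q_C). Setting ∂π_C/∂q_C = 0: 49 - 2q_C - (q_U) = 0.
Rearranging gives the reaction functions q_U = (50 - q_C)/2 and q_C = (49 - q_U)/2.
Substituting one into the other gives q_U = 17 and q_C = 16.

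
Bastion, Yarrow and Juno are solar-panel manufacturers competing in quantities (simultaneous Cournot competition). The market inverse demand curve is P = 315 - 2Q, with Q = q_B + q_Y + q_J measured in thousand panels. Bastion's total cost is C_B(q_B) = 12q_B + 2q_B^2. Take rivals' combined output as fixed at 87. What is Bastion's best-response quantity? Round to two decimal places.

With rivals' combined output fixed at 87, Bastion's profit is π_B = (315 - 2·87 - 2q_B)q_B - (12q_B + 2q_B²) = (141 - 2q_B)q_B - (12q_B + 2q_B²).
∂π_B/∂q_B = 129 - 8q_B = 0, so q_B = 129/8.

16.13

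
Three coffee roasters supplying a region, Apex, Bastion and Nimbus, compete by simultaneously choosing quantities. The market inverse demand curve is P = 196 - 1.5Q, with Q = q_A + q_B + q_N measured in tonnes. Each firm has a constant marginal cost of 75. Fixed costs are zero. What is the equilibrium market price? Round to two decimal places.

A representative firm's profit is π_i = q_i(196 - 1.5Q) - 75q_i.
First-order condition (treating rivals' output as given): 121 - 3q_i - (3/2)·Σ_{j≠i} q_j = 0.
With identical firms every q_j equals q_i, so Σ_{j≠i} q_j = 2q_i and 121 = 6q_i, giving q_i = 121/6.
Total output Q = 121/2, so price P = 196 - (3/2)·(121/2) = 421/4.

105.25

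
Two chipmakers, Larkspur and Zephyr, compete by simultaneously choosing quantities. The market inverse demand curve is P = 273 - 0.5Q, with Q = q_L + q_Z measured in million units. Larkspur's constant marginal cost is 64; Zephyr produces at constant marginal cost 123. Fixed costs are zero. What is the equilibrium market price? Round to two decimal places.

153.33

Larkspur's profit: π_L = (273 - 0.5Q)q_L - (64q_L). Setting ∂π_L/∂q_L = 0: 209 - q_L - (1/2)(q_Z) = 0.
Zephyr's first-order condition: 150 - q_Z - (1/2)(q_L) = 0.
Best responses: q_L = (209 - (1/2)q_Z), q_Z = (150 - (1/2)q_L).
Solving the pair: q_L = 536/3, q_Z = 182/3.
Total output Q = 718/3, so price P = 273 - (1/2)·(718/3) = 460/3.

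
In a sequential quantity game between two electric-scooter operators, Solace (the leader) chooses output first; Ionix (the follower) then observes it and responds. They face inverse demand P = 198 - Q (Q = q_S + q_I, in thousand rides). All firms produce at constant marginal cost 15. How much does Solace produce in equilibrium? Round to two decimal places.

Solve by backward induction. Given q_S, the follower Ionix maximises π_I = (198 - q_S - q_I)q_I - 15q_I.
∂π_I/∂q_I = 183 - q_S - 2q_I = 0 gives the reaction function q_I = (183 - q_S)/2.
The leader anticipates this reaction. Substituting into P = 198 - Q gives P = 213/2 - (1/2)q_S, so π_S = (213/2 - (1/2)q_S)q_S - 15q_S.
The leader's first-order condition 183/2 - q_S = 0 yields q_S = 183/2.
Then q_I = (183 - 183/2)/2 = 183/4.

91.50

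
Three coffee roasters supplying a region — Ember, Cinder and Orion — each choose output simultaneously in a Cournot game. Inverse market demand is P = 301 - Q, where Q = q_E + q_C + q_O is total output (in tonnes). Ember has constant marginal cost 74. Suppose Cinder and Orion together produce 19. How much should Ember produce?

104

With rivals' combined output fixed at 19, Ember's profit is π_E = (301 - 19 - q_E)q_E - (74q_E) = (282 - q_E)q_E - (74q_E).
∂π_E/∂q_E = 208 - 2q_E = 0, so q_E = 104.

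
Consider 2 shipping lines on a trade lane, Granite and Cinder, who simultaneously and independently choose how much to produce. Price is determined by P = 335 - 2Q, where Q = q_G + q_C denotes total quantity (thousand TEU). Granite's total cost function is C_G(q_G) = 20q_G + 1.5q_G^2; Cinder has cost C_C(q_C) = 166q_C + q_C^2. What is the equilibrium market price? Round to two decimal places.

224.21

Granite's profit: π_G = (335 - 2Q)q_G - (20q_G + (3/2)q_G²). Setting ∂π_G/∂q_G = 0: 315 - 7q_G - 2(q_C) = 0.
Cinder's profit: π_C = (335 - 2Q)q_C - (166q_C + q_C²). Setting ∂π_C/∂q_C = 0: 169 - 6q_C - 2(q_G) = 0.
So q_G = (315 - 2q_C)/7 and q_C = (169 - 2q_G)/6.
Substituting one into the other gives q_G = 776/19 and q_C = 553/38.
Total output Q = 55.3947, so price P = 335 - 2·55.3947 = 224.2105.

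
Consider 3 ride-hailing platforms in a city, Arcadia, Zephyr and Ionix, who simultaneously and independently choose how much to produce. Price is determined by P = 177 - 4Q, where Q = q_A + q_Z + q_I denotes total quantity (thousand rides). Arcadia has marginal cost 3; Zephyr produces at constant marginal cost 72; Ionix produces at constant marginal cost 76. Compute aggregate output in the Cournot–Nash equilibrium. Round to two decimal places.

23.75

Arcadia's profit: π_A = (177 - 4Q)q_A - (3q_A). Setting ∂π_A/∂q_A = 0: 174 - 8q_A - 4(q_Z + q_I) = 0.
Zephyr's first-order condition: 105 - 8q_Z - 4(q_A + q_I) = 0.
Ionix's profit: π_I = (177 - 4Q)q_I - (76q_I). Setting ∂π_I/∂q_I = 0: 101 - 8q_I - 4(q_A + q_Z) = 0.
Summing all 3 equations gives 380 − 16Q = 0, hence Q = 95/4.
Back-substituting: q_A = (174 − 95)/4 = 79/4, q_Z = (105 − 95)/4 = 5/2, q_I = (101 − 95)/4 = 3/2.
Total output Q = 79/4 + 5/2 + 3/2 = 95/4.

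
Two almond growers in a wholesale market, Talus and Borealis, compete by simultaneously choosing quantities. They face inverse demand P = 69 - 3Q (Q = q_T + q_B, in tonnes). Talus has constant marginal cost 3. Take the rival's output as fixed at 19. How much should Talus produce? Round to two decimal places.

With the rival's output fixed at 19, Talus's profit is π_T = (69 - 3·19 - 3q_T)q_T - (3q_T) = (12 - 3q_T)q_T - (3q_T).
∂π_T/∂q_T = 9 - 6q_T = 0, so q_T = 3/2.

1.50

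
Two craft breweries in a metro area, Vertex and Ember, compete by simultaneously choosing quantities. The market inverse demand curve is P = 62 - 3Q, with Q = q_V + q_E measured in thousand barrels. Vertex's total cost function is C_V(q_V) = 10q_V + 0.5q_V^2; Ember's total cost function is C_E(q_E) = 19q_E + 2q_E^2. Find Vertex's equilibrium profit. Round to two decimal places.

Vertex's profit: π_V = (62 - 3Q)q_V - (10q_V + (1/2)q_V²). Setting ∂π_V/∂q_V = 0: 52 - 7q_V - 3(q_E) = 0.
Ember's first-order condition: 43 - 10q_E - 3(q_V) = 0.
So q_V = (52 - 3q_E)/7 and q_E = (43 - 3q_V)/10.
Solving the pair: q_V = 391/61, q_E = 145/61.
Price P = 62 - 3·(536/61) = 35.6393.
Vertex's profit: 35.6393·(391/61) - 10·(391/61) - (1/2)(391/61)² = 143.8010.

143.80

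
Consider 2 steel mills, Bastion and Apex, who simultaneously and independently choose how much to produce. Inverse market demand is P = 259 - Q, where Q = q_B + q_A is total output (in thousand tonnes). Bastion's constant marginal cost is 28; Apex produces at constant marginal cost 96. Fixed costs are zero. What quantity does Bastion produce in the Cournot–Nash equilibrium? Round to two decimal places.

Bastion's profit: π_B = (259 - Q)q_B - (28q_B). Setting ∂π_B/∂q_B = 0: 231 - 2q_B - (q_A) = 0.
Apex's profit: π_A = (259 - Q)q_A - (96q_A). Setting ∂π_A/∂q_A = 0: 163 - 2q_A - (q_B) = 0.
So q_B = (231 - q_A)/2 and q_A = (163 - q_B)/2.
Substituting one into the other gives q_B = 299/3 and q_A = 95/3.

99.67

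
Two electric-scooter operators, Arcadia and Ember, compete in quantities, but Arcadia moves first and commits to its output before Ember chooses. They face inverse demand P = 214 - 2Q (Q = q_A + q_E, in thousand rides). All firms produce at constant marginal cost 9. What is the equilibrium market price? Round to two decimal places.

Solve by backward induction. Given q_A, the follower Ember maximises π_E = (214 - 2q_A - 2q_E)q_E - 9q_E.
Follower FOC: 205 - 2q_A - 4q_E = 0, so q_E(q_A) = (205 - 2q_A)/4.
Arcadia substitutes q_E(q_A) into its own profit: π_A = q_A(214 - 2q_A - (205 - 2q_A)/2) - 9q_A = (223/2 - q_A)q_A - 9q_A.
Leader FOC: 205/2 - 2q_A = 0, so q_A = 205/4.
Then q_E = (205 - 2·(205/4))/4 = 205/8.
Total output Q = 615/8, so price P = 214 - 2·(615/8) = 241/4.

60.25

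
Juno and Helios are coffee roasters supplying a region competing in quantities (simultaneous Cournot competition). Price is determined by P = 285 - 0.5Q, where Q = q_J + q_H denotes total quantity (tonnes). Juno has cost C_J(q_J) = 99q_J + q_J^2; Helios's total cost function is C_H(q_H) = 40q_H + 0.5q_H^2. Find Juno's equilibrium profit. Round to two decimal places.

2824.21

Juno's profit: π_J = (285 - 0.5Q)q_J - (99q_J + q_J²). Setting ∂π_J/∂q_J = 0: 186 - 3q_J - (1/2)(q_H) = 0.
Helios's first-order condition: 245 - 2q_H - (1/2)(q_J) = 0.
So q_J = (186 - (1/2)q_H)/3 and q_H = (245 - (1/2)q_J)/2.
Solving the pair: q_J = 998/23, q_H = 111.6522.
Price P = 285 - (1/2)·155.0435 = 207.4783.
Juno's profit: 207.4783·(998/23) - 99·(998/23) - (998/23)² = 2824.2079.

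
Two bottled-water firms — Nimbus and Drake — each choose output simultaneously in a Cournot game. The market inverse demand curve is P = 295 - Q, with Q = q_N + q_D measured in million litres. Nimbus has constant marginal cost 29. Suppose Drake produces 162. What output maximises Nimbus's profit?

With the rival's output fixed at 162, Nimbus's profit is π_N = (295 - 162 - q_N)q_N - (29q_N) = (133 - q_N)q_N - (29q_N).
∂π_N/∂q_N = 104 - 2q_N = 0, so q_N = 52.

52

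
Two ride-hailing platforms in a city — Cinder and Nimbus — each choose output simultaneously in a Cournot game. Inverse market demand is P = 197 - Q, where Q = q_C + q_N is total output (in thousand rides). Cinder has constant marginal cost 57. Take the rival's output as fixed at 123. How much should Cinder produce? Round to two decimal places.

With the rival's output fixed at 123, Cinder's profit is π_C = (197 - 123 - q_C)q_C - (57q_C) = (74 - q_C)q_C - (57q_C).
∂π_C/∂q_C = 17 - 2q_C = 0, so q_C = 17/2.

8.50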